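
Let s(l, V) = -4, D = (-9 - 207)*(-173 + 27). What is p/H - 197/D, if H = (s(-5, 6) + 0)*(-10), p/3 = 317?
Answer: 3747857/157680 ≈ 23.769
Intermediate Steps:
p = 951 (p = 3*317 = 951)
D = 31536 (D = -216*(-146) = 31536)
H = 40 (H = (-4 + 0)*(-10) = -4*(-10) = 40)
p/H - 197/D = 951/40 - 197/31536 = 3747857/157680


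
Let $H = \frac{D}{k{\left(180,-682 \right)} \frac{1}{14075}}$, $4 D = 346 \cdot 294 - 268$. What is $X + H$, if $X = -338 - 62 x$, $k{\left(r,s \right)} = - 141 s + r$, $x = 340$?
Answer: $- \frac{853227328}{48171} \approx -17712.0$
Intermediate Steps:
$k{\left(r,s \right)} = r - 141 s$
$D = 25364$ ($D = \frac{346 \cdot 294 - 268}{4} = \frac{101724 - 268}{4} = \frac{1}{4} \cdot 101456 = 25364$)
$H = \frac{178499150}{48171}$ ($H = \frac{25364}{\left(180 - -96162\right) \frac{1}{14075}} = \frac{25364}{\left(180 + 96162\right) \frac{1}{14075}} = \frac{25364}{96342 \cdot \frac{1}{14075}} = \frac{25364}{\frac{96342}{14075}} = 25364 \cdot \frac{14075}{96342} = \frac{178499150}{48171} \approx 3705.5$)
$X = -21418$ ($X = -338 - 21080 = -21418$)
$X + H = -21418 + \frac{178499150}{48171} = - \frac{853227328}{48171}$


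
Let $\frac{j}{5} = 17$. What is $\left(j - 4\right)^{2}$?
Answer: $6561$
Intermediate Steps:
$j = 85$ ($j = 5 \cdot 17 = 85$)
$\left(j - 4\right)^{2} = \left(85 - 4\right)^{2} = 81^{2} = 6561$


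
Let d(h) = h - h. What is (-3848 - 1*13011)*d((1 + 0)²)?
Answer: 0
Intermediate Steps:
d(h) = 0
(-3848 - 1*13011)*d((1 + 0)²) = (-3848 - 1*13011)*0 = (-3848 - 13011)*0 = -16859*0 = 0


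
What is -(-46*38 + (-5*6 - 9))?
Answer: 1787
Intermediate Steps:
-(-46*38 + (-5*6 - 9)) = -(-1748 + (-30 - 9)) = -(-1748 - 39) = -1*(-1787) = 1787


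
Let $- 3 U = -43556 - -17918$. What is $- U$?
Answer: $-8546$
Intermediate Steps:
$U = 8546$ ($U = - \frac{-43556 - -17918}{3} = - \frac{-43556 + 17918}{3} = \left(- \frac{1}{3}\right) \left(-25638\right) = 8546$)
$- U = \left(-1\right) 8546 = -8546$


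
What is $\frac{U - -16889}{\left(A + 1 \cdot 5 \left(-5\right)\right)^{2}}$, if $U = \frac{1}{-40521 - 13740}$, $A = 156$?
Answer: $\frac{916414028}{931173021} \approx 0.98415$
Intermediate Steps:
$U = - \frac{1}{54261}$ ($U = \frac{1}{-54261} = - \frac{1}{54261} \approx -1.8429 \cdot 10^{-5}$)
$\frac{U - -16889}{\left(A + 1 \cdot 5 \left(-5\right)\right)^{2}} = \frac{- \frac{1}{54261} - -16889}{\left(156 + 1 \cdot 5 \left(-5\right)\right)^{2}} = \frac{- \frac{1}{54261} + 16889}{\left(156 + 5 \left(-5\right)\right)^{2}} = \frac{916414028}{54261 \left(156 - 25\right)^{2}} = \frac{916414028}{54261 \cdot 131^{2}} = \frac{916414028}{54261 \cdot 17161} = \frac{916414028}{54261} \cdot \frac{1}{17161} = \frac{916414028}{931173021}$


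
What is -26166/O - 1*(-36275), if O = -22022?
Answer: 57062444/1573 ≈ 36276.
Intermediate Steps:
-26166/O - 1*(-36275) = -26166/(-22022) - 1*(-36275) = -26166*(-1/22022) + 36275 = 1869/1573 + 36275 = 57062444/1573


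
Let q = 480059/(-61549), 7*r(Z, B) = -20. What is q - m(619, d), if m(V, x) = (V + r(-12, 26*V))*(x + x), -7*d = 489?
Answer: 259597175695/3015901 ≈ 86076.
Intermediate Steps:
r(Z, B) = -20/7 (r(Z, B) = (⅐)*(-20) = -20/7)
d = -489/7 (d = -⅐*489 = -489/7 ≈ -69.857)
m(V, x) = 2*x*(-20/7 + V) (m(V, x) = (V - 20/7)*(x + x) = (-20/7 + V)*(2*x) = 2*x*(-20/7 + V))
q = -480059/61549 (q = 480059*(-1/61549) = -480059/61549 ≈ -7.7996)
q - m(619, d) = -480059/61549 - 2*(-489)*(-20 + 7*619)/(7*7) = -480059/61549 - 2*(-489)*(-20 + 4333)/(7*7) = -480059/61549 - 2*(-489)*4313/(7*7) = -480059/61549 - 1*(-4218114/49) = -480059/61549 + 4218114/49 = 259597175695/3015901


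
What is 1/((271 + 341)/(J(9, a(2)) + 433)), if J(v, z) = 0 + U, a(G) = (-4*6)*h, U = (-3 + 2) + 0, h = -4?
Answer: 12/17 ≈ 0.70588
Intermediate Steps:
U = -1 (U = -1 + 0 = -1)
a(G) = 96 (a(G) = -4*6*(-4) = -24*(-4) = 96)
J(v, z) = -1 (J(v, z) = 0 - 1 = -1)
1/((271 + 341)/(J(9, a(2)) + 433)) = 1/((271 + 341)/(-1 + 433)) = 1/(612/432) = 1/(612*(1/432)) = 1/(17/12) = 12/17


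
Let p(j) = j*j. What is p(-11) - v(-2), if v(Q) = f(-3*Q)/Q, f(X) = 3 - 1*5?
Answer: 120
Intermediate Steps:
p(j) = j²
f(X) = -2 (f(X) = 3 - 5 = -2)
v(Q) = -2/Q
p(-11) - v(-2) = (-11)² - (-2)/(-2) = 121 - (-2)*(-1)/2 = 121 - 1*1 = 121 - 1 = 120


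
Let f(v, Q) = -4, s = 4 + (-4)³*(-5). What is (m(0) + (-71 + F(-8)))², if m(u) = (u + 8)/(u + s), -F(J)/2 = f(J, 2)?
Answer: 26020201/6561 ≈ 3965.9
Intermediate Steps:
s = 324 (s = 4 - 64*(-5) = 4 + 320 = 324)
F(J) = 8 (F(J) = -2*(-4) = 8)
m(u) = (8 + u)/(324 + u) (m(u) = (u + 8)/(u + 324) = (8 + u)/(324 + u))
(m(0) + (-71 + F(-8)))² = ((8 + 0)/(324 + 0) + (-71 + 8))² = (8/324 - 63)² = ((1/324)*8 - 63)² = (2/81 - 63)² = (-5101/81)² = 26020201/6561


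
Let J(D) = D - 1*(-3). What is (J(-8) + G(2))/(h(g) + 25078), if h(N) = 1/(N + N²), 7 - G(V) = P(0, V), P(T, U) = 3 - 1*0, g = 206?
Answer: -42642/1069376077 ≈ -3.9876e-5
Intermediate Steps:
J(D) = 3 + D (J(D) = D + 3 = 3 + D)
P(T, U) = 3 (P(T, U) = 3 + 0 = 3)
G(V) = 4 (G(V) = 7 - 1*3 = 7 - 3 = 4)
(J(-8) + G(2))/(h(g) + 25078) = ((3 - 8) + 4)/(1/(206*(1 + 206)) + 25078) = (-5 + 4)/((1/206)/207 + 25078) = -1/((1/206)*(1/207) + 25078) = -1/(1/42642 + 25078) = -1/1069376077/42642 = -1*42642/1069376077 = -42642/1069376077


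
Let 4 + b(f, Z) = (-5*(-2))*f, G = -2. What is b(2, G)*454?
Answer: 7264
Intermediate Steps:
b(f, Z) = -4 + 10*f (b(f, Z) = -4 + (-5*(-2))*f = -4 + 10*f)
b(2, G)*454 = (-4 + 10*2)*454 = (-4 + 20)*454 = 16*454 = 7264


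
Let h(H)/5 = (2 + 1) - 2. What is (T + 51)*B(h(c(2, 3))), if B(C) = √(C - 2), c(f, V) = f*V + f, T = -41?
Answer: 10*√3 ≈ 17.320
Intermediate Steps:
c(f, V) = f + V*f (c(f, V) = V*f + f = f + V*f)
h(H) = 5 (h(H) = 5*((2 + 1) - 2) = 5*(3 - 2) = 5*1 = 5)
B(C) = √(-2 + C)
(T + 51)*B(h(c(2, 3))) = (-41 + 51)*√(-2 + 5) = 10*√3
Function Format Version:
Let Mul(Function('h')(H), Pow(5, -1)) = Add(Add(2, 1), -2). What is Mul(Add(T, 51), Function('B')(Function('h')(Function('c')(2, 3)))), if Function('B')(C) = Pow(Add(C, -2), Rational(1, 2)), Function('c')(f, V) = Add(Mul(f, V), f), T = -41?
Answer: Mul(10, Pow(3, Rational(1, 2))) ≈ 17.320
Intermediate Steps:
Function('c')(f, V) = Add(f, Mul(V, f)) (Function('c')(f, V) = Add(Mul(V, f), f) = Add(f, Mul(V, f)))
Function('h')(H) = 5 (Function('h')(H) = Mul(5, Add(Add(2, 1), -2)) = Mul(5, Add(3, -2)) = Mul(5, 1) = 5)
Function('B')(C) = Pow(Add(-2, C), Rational(1, 2))
Mul(Add(T, 51), Function('B')(Function('h')(Function('c')(2, 3)))) = Mul(Add(-41, 51), Pow(Add(-2, 5), Rational(1, 2))) = Mul(10, Pow(3, Rational(1, 2)))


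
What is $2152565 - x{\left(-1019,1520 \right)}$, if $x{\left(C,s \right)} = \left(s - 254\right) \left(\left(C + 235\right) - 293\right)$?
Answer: $3516047$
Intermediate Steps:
$x{\left(C,s \right)} = \left(-254 + s\right) \left(-58 + C\right)$ ($x{\left(C,s \right)} = \left(-254 + s\right) \left(\left(235 + C\right) - 293\right) = \left(-254 + s\right) \left(-58 + C\right)$)
$2152565 - x{\left(-1019,1520 \right)} = 2152565 - \left(14732 - -258826 - 88160 - 1548880\right) = 2152565 - \left(14732 + 258826 - 88160 - 1548880\right) = 2152565 - -1363482 = 2152565 + 1363482 = 3516047$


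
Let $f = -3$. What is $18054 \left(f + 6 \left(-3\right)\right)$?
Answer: $-379134$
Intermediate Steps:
$18054 \left(f + 6 \left(-3\right)\right) = 18054 \left(-3 + 6 \left(-3\right)\right) = 18054 \left(-3 - 18\right) = 18054 \left(-21\right) = -379134$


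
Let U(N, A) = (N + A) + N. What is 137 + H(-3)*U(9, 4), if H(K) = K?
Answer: 71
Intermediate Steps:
U(N, A) = A + 2*N (U(N, A) = (A + N) + N = A + 2*N)
137 + H(-3)*U(9, 4) = 137 - 3*(4 + 2*9) = 137 - 3*(4 + 18) = 137 - 3*22 = 137 - 66 = 71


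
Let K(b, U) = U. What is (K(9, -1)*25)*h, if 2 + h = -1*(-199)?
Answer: -4925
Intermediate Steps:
h = 197 (h = -2 - 1*(-199) = -2 + 199 = 197)
(K(9, -1)*25)*h = -1*25*197 = -25*197 = -4925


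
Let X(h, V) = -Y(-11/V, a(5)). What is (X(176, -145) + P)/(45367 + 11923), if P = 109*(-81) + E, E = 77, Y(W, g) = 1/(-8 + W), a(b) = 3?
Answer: -10055903/65826210 ≈ -0.15276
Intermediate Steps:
X(h, V) = -1/(-8 - 11/V)
P = -8752 (P = 109*(-81) + 77 = -8829 + 77 = -8752)
(X(176, -145) + P)/(45367 + 11923) = (-145/(11 + 8*(-145)) - 8752)/(45367 + 11923) = (-145/(11 - 1160) - 8752)/57290 = (-145/(-1149) - 8752)*(1/57290) = (-145*(-1/1149) - 8752)*(1/57290) = (145/1149 - 8752)*(1/57290) = -10055903/1149*1/57290 = -10055903/65826210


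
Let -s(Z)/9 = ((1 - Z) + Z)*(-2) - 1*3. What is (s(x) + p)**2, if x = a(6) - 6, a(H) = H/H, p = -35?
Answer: 100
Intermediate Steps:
a(H) = 1
x = -5 (x = 1 - 6 = -5)
s(Z) = 45 (s(Z) = -9*(((1 - Z) + Z)*(-2) - 1*3) = -9*(1*(-2) - 3) = -9*(-2 - 3) = -9*(-5) = 45)
(s(x) + p)**2 = (45 - 35)**2 = 10**2 = 100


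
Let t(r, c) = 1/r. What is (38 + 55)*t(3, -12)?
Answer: 31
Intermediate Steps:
(38 + 55)*t(3, -12) = (38 + 55)/3 = 93*(⅓) = 31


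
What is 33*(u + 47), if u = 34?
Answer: 2673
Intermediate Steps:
33*(u + 47) = 33*(34 + 47) = 33*81 = 2673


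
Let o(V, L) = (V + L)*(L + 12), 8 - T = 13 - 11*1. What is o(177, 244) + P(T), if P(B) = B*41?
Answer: 108022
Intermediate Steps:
T = 6 (T = 8 - (13 - 11*1) = 8 - (13 - 11) = 8 - 1*2 = 8 - 2 = 6)
P(B) = 41*B
o(V, L) = (12 + L)*(L + V) (o(V, L) = (L + V)*(12 + L) = (12 + L)*(L + V))
o(177, 244) + P(T) = (244**2 + 12*244 + 12*177 + 244*177) + 41*6 = (59536 + 2928 + 2124 + 43188) + 246 = 107776 + 246 = 108022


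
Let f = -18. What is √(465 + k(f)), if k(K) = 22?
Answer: √487 ≈ 22.068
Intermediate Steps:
√(465 + k(f)) = √(465 + 22) = √487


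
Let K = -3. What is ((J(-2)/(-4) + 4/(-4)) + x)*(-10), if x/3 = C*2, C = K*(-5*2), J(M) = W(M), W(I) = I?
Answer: -1795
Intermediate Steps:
J(M) = M
C = 30 (C = -(-15)*2 = -3*(-10) = 30)
x = 180 (x = 3*(30*2) = 3*60 = 180)
((J(-2)/(-4) + 4/(-4)) + x)*(-10) = ((-2/(-4) + 4/(-4)) + 180)*(-10) = ((-2*(-1/4) + 4*(-1/4)) + 180)*(-10) = ((1/2 - 1) + 180)*(-10) = (-1/2 + 180)*(-10) = (359/2)*(-10) = -1795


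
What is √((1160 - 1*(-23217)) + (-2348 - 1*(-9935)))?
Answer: 2*√7991 ≈ 178.78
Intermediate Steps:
√((1160 - 1*(-23217)) + (-2348 - 1*(-9935))) = √((1160 + 23217) + (-2348 + 9935)) = √(24377 + 7587) = √31964 = 2*√7991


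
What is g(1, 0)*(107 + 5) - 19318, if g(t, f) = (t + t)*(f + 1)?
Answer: -19094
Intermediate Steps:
g(t, f) = 2*t*(1 + f) (g(t, f) = (2*t)*(1 + f) = 2*t*(1 + f))
g(1, 0)*(107 + 5) - 19318 = (2*1*(1 + 0))*(107 + 5) - 19318 = (2*1*1)*112 - 19318 = 2*112 - 19318 = 224 - 19318 = -19094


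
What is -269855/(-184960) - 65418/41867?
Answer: -160338799/1548744064 ≈ -0.10353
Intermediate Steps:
-269855/(-184960) - 65418/41867 = -269855*(-1/184960) - 65418*1/41867 = 53971/36992 - 65418/41867 = -160338799/1548744064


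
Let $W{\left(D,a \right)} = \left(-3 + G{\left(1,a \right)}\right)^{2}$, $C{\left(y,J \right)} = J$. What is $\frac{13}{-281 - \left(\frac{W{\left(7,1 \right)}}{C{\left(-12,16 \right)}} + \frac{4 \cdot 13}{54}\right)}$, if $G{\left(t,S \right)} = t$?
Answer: $- \frac{1404}{30479} \approx -0.046064$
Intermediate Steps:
$W{\left(D,a \right)} = 4$ ($W{\left(D,a \right)} = \left(-3 + 1\right)^{2} = \left(-2\right)^{2} = 4$)
$\frac{13}{-281 - \left(\frac{W{\left(7,1 \right)}}{C{\left(-12,16 \right)}} + \frac{4 \cdot 13}{54}\right)} = \frac{13}{-281 - \left(\frac{4}{16} + \frac{4 \cdot 13}{54}\right)} = \frac{13}{-281 - \left(4 \cdot \frac{1}{16} + 52 \cdot \frac{1}{54}\right)} = \frac{13}{-281 - \left(\frac{1}{4} + \frac{26}{27}\right)} = \frac{13}{-281 - \frac{131}{108}} = \frac{13}{- \frac{30479}{108}} = 13 \left(- \frac{108}{30479}\right) = - \frac{1404}{30479}$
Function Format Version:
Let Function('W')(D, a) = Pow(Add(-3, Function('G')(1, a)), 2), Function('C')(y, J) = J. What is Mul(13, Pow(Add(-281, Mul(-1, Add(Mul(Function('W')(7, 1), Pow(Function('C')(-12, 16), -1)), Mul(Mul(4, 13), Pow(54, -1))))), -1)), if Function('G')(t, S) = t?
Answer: Rational(-1404, 30479) ≈ -0.046064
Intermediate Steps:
Function('W')(D, a) = 4 (Function('W')(D, a) = Pow(Add(-3, 1), 2) = Pow(-2, 2) = 4)
Mul(13, Pow(Add(-281, Mul(-1, Add(Mul(Function('W')(7, 1), Pow(Function('C')(-12, 16), -1)), Mul(Mul(4, 13), Pow(54, -1))))), -1)) = Mul(13, Pow(Add(-281, Mul(-1, Add(Mul(4, Pow(16, -1)), Mul(Mul(4, 13), Pow(54, -1))))), -1)) = Mul(13, Pow(Add(-281, Mul(-1, Add(Mul(4, Rational(1, 16)), Mul(52, Rational(1, 54))))), -1)) = Mul(13, Pow(Add(-281, Mul(-1, Add(Rational(1, 4), Rational(26, 27)))), -1)) = Mul(13, Pow(Add(-281, Mul(-1, Rational(131, 108))), -1)) = Mul(13, Pow(Add(-281, Rational(-131, 108)), -1)) = Mul(13, Pow(Rational(-30479, 108), -1)) = Mul(13, Rational(-108, 30479)) = Rational(-1404, 30479)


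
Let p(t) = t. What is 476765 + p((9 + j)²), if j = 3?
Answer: 476909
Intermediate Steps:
476765 + p((9 + j)²) = 476765 + (9 + 3)² = 476765 + 12² = 476765 + 144 = 476909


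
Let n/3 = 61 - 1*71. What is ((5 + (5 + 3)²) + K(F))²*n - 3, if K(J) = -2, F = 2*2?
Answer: -134673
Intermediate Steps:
F = 4
n = -30 (n = 3*(61 - 1*71) = 3*(61 - 71) = 3*(-10) = -30)
((5 + (5 + 3)²) + K(F))²*n - 3 = ((5 + (5 + 3)²) - 2)²*(-30) - 3 = ((5 + 8²) - 2)²*(-30) - 3 = ((5 + 64) - 2)²*(-30) - 3 = (69 - 2)²*(-30) - 3 = 67²*(-30) - 3 = 4489*(-30) - 3 = -134670 - 3 = -134673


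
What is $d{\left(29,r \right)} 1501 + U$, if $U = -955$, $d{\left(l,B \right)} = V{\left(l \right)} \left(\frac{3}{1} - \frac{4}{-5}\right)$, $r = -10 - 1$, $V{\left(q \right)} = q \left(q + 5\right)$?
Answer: $\frac{28114959}{5} \approx 5.623 \cdot 10^{6}$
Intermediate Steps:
$V{\left(q \right)} = q \left(5 + q\right)$
$r = -11$
$d{\left(l,B \right)} = \frac{19 l \left(5 + l\right)}{5}$ ($d{\left(l,B \right)} = l \left(5 + l\right) \left(\frac{3}{1} - \frac{4}{-5}\right) = l \left(5 + l\right) \left(3 \cdot 1 - - \frac{4}{5}\right) = l \left(5 + l\right) \left(3 + \frac{4}{5}\right) = l \left(5 + l\right) \frac{19}{5} = \frac{19 l \left(5 + l\right)}{5}$)
$d{\left(29,r \right)} 1501 + U = \frac{19}{5} \cdot 29 \left(5 + 29\right) 1501 - 955 = \frac{19}{5} \cdot 29 \cdot 34 \cdot 1501 - 955 = \frac{18734}{5} \cdot 1501 - 955 = \frac{28119734}{5} - 955 = \frac{28114959}{5}$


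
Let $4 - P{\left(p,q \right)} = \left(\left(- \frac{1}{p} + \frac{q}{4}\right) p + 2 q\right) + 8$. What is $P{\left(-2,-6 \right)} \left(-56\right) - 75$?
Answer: $-411$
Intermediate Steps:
$P{\left(p,q \right)} = -4 - 2 q - p \left(- \frac{1}{p} + \frac{q}{4}\right)$ ($P{\left(p,q \right)} = 4 - \left(\left(\left(- \frac{1}{p} + \frac{q}{4}\right) p + 2 q\right) + 8\right) = 4 - \left(\left(p \left(- \frac{1}{p} + \frac{q}{4}\right) + 2 q\right) + 8\right) = 4 - \left(\left(2 q + p \left(- \frac{1}{p} + \frac{q}{4}\right)\right) + 8\right) = 4 - \left(8 + 2 q + p \left(- \frac{1}{p} + \frac{q}{4}\right)\right) = -4 - 2 q - p \left(- \frac{1}{p} + \frac{q}{4}\right)$)
$P{\left(-2,-6 \right)} \left(-56\right) - 75 = \left(-3 - -12 - \left(- \frac{1}{2}\right) \left(-6\right)\right) \left(-56\right) - 75 = \left(-3 + 12 - 3\right) \left(-56\right) - 75 = 6 \left(-56\right) - 75 = -336 - 75 = -411$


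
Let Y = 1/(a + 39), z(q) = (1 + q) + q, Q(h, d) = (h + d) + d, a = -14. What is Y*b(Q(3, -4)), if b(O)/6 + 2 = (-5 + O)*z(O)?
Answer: 528/25 ≈ 21.120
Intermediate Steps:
Q(h, d) = h + 2*d (Q(h, d) = (d + h) + d = h + 2*d)
z(q) = 1 + 2*q
b(O) = -12 + 6*(1 + 2*O)*(-5 + O) (b(O) = -12 + 6*((-5 + O)*(1 + 2*O)) = -12 + 6*((1 + 2*O)*(-5 + O)) = -12 + 6*(1 + 2*O)*(-5 + O))
Y = 1/25 (Y = 1/(-14 + 39) = 1/25 ≈ 0.040000)
Y*b(Q(3, -4)) = (-42 - 54*(3 + 2*(-4)) + 12*(3 + 2*(-4))²)/25 = (-42 - 54*(3 - 8) + 12*(3 - 8)²)/25 = (-42 - 54*(-5) + 12*(-5)²)/25 = (-42 + 270 + 12*25)/25 = (-42 + 270 + 300)/25 = (1/25)*528 = 528/25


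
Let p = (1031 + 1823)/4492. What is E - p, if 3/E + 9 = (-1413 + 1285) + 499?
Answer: -127459/203263 ≈ -0.62706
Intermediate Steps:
p = 1427/2246 (p = 2854*(1/4492) = 1427/2246 ≈ 0.63535)
E = 3/362 (E = 3/(-9 + ((-1413 + 1285) + 499)) = 3/(-9 + (-128 + 499)) = 3/(-9 + 371) = 3/362 ≈ 0.0082873)
E - p = 3/362 - 1*1427/2246 = 3/362 - 1427/2246 = -127459/203263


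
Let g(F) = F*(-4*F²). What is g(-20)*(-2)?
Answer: -64000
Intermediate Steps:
g(F) = -4*F³
g(-20)*(-2) = -4*(-20)³*(-2) = -4*(-8000)*(-2) = 32000*(-2) = -64000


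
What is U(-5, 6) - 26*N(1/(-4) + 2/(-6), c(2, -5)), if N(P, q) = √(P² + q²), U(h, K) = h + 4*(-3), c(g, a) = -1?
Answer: -17 - 13*√193/6 ≈ -47.100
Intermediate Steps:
U(h, K) = -12 + h (U(h, K) = h - 12 = -12 + h)
U(-5, 6) - 26*N(1/(-4) + 2/(-6), c(2, -5)) = (-12 - 5) - 26*√((1/(-4) + 2/(-6))² + (-1)²) = -17 - 26*√((1*(-¼) + 2*(-⅙))² + 1) = -17 - 26*√((-¼ - ⅓)² + 1) = -17 - 26*√((-7/12)² + 1) = -17 - 26*√(49/144 + 1) = -17 - 13*√193/6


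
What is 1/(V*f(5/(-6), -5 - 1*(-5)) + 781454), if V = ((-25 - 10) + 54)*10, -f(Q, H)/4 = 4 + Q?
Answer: 3/2337142 ≈ 1.2836e-6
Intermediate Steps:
f(Q, H) = -16 - 4*Q (f(Q, H) = -4*(4 + Q) = -16 - 4*Q)
V = 190 (V = (-35 + 54)*10 = 19*10 = 190)
1/(V*f(5/(-6), -5 - 1*(-5)) + 781454) = 1/(190*(-16 - 20/(-6)) + 781454) = 1/(190*(-16 - 20*(-1)/6) + 781454) = 1/(190*(-16 - 4*(-⅚)) + 781454) = 1/(190*(-16 + 10/3) + 781454) = 1/(190*(-38/3) + 781454) = 1/(-7220/3 + 781454) = 1/(2337142/3) = 3/2337142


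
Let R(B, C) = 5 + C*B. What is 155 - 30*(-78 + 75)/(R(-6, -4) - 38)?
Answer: 145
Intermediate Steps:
R(B, C) = 5 + B*C
155 - 30*(-78 + 75)/(R(-6, -4) - 38) = 155 - 30*(-78 + 75)/((5 - 6*(-4)) - 38) = 155 - (-90)/((5 + 24) - 38) = 155 - (-90)/(29 - 38) = 155 - (-90)/(-9) = 155 - (-90)*(-1)/9 = 155 - 30*1/3 = 155 - 10 = 145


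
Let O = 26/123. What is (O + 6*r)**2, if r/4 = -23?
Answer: 4606336900/15129 ≈ 3.0447e+5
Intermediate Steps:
r = -92 (r = 4*(-23) = -92)
O = 26/123 (O = 26*(1/123) = 26/123 ≈ 0.21138)
(O + 6*r)**2 = (26/123 + 6*(-92))**2 = (26/123 - 552)**2 = (-67870/123)**2 = 4606336900/15129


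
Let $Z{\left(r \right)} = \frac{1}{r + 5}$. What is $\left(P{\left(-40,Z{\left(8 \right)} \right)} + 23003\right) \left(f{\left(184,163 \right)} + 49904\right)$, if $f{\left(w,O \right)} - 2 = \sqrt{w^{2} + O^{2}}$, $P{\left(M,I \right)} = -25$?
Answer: $1146740068 + 114890 \sqrt{2417} \approx 1.1524 \cdot 10^{9}$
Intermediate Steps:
$Z{\left(r \right)} = \frac{1}{5 + r}$
$f{\left(w,O \right)} = 2 + \sqrt{O^{2} + w^{2}}$ ($f{\left(w,O \right)} = 2 + \sqrt{w^{2} + O^{2}} = 2 + \sqrt{O^{2} + w^{2}}$)
$\left(P{\left(-40,Z{\left(8 \right)} \right)} + 23003\right) \left(f{\left(184,163 \right)} + 49904\right) = \left(-25 + 23003\right) \left(\left(2 + \sqrt{163^{2} + 184^{2}}\right) + 49904\right) = 22978 \left(\left(2 + \sqrt{26569 + 33856}\right) + 49904\right) = 22978 \left(\left(2 + \sqrt{60425}\right) + 49904\right) = 22978 \left(\left(2 + 5 \sqrt{2417}\right) + 49904\right) = 22978 \left(49906 + 5 \sqrt{2417}\right) = 1146740068 + 114890 \sqrt{2417}$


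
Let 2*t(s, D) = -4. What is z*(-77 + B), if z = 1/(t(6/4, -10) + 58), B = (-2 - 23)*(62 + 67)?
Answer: -1651/28 ≈ -58.964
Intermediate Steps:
t(s, D) = -2 (t(s, D) = (1/2)*(-4) = -2)
B = -3225 (B = -25*129 = -3225)
z = 1/56 (z = 1/(-2 + 58) = 1/56 ≈ 0.017857)
z*(-77 + B) = (-77 - 3225)/56 = (1/56)*(-3302) = -1651/28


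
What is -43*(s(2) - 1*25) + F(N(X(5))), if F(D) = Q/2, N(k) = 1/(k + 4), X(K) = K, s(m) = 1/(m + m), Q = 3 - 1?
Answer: 4261/4 ≈ 1065.3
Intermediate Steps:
Q = 2
s(m) = 1/(2*m)
N(k) = 1/(4 + k)
F(D) = 1 (F(D) = 2/2 = 2*(½) = 1)
-43*(s(2) - 1*25) + F(N(X(5))) = -43*((½)/2 - 1*25) + 1 = -43*((½)*(½) - 25) + 1 = -43*(¼ - 25) + 1 = -43*(-99/4) + 1 = 4257/4 + 1 = 4261/4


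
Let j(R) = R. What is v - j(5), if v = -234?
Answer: -239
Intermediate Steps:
v - j(5) = -234 - 1*5 = -234 - 5 = -239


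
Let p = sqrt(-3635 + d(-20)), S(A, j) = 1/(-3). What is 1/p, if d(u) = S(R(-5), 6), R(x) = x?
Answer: -I*sqrt(32718)/10906 ≈ -0.016585*I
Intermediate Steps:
S(A, j) = -1/3
d(u) = -1/3
p = I*sqrt(32718)/3 (p = sqrt(-3635 - 1/3) = sqrt(-10906/3) = I*sqrt(32718)/3 ≈ 60.294*I)
1/p = 1/(I*sqrt(32718)/3) = -I*sqrt(32718)/10906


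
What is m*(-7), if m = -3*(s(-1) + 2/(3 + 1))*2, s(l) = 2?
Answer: 105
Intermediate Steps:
m = -15 (m = -3*(2 + 2/(3 + 1))*2 = -3*(2 + 2/4)*2 = -3*(2 + (1/4)*2)*2 = -3*(2 + 1/2)*2 = -3*5/2*2 = -15/2*2 = -15)
m*(-7) = -15*(-7) = 105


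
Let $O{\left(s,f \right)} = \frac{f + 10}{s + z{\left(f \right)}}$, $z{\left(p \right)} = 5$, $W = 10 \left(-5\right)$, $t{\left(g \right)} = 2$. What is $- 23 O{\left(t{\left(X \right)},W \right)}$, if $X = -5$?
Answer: $\frac{920}{7} \approx 131.43$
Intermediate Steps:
$W = -50$
$O{\left(s,f \right)} = \frac{10 + f}{5 + s}$ ($O{\left(s,f \right)} = \frac{f + 10}{s + 5} = \frac{10 + f}{5 + s}$)
$- 23 O{\left(t{\left(X \right)},W \right)} = - 23 \frac{10 - 50}{5 + 2} = - 23 \cdot \frac{1}{7} \left(-40\right) = \left(-23\right) \left(- \frac{40}{7}\right) = \frac{920}{7}$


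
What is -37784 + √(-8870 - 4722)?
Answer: -37784 + 2*I*√3398 ≈ -37784.0 + 116.58*I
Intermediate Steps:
-37784 + √(-8870 - 4722) = -37784 + √(-13592) = -37784 + 2*I*√3398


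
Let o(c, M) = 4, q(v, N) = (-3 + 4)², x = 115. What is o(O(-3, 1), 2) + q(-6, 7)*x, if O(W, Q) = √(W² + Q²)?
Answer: 119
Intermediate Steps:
O(W, Q) = √(Q² + W²)
q(v, N) = 1 (q(v, N) = 1² = 1)
o(O(-3, 1), 2) + q(-6, 7)*x = 4 + 1*115 = 4 + 115 = 119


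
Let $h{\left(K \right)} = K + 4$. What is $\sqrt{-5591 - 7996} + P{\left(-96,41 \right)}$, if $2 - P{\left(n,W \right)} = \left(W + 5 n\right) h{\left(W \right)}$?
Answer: $19757 + i \sqrt{13587} \approx 19757.0 + 116.56 i$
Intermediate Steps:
$h{\left(K \right)} = 4 + K$
$P{\left(n,W \right)} = 2 - \left(4 + W\right) \left(W + 5 n\right)$ ($P{\left(n,W \right)} = 2 - \left(W + 5 n\right) \left(4 + W\right) = 2 - \left(4 + W\right) \left(W + 5 n\right)$)
$\sqrt{-5591 - 7996} + P{\left(-96,41 \right)} = \sqrt{-5591 - 7996} - \left(-2 - 439 \left(4 + 41\right)\right) = \sqrt{-13587} - \left(-2 - 19755\right) = i \sqrt{13587} + \left(2 - 1845 + 21600\right) = i \sqrt{13587} + 19757 = 19757 + i \sqrt{13587}$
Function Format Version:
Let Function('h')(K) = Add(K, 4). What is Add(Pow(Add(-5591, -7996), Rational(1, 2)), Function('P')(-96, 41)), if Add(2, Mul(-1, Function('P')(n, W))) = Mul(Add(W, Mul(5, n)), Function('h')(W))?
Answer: Add(19757, Mul(I, Pow(13587, Rational(1, 2)))) ≈ Add(19757., Mul(116.56, I))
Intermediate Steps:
Function('h')(K) = Add(4, K)
Function('P')(n, W) = Add(2, Mul(-1, Add(4, W), Add(W, Mul(5, n)))) (Function('P')(n, W) = Add(2, Mul(-1, Mul(Add(W, Mul(5, n)), Add(4, W)))) = Add(2, Mul(-1, Mul(Add(4, W), Add(W, Mul(5, n))))) = Add(2, Mul(-1, Add(4, W), Add(W, Mul(5, n)))))
Add(Pow(Add(-5591, -7996), Rational(1, 2)), Function('P')(-96, 41)) = Add(Pow(Add(-5591, -7996), Rational(1, 2)), Add(2, Mul(-1, 41, Add(4, 41)), Mul(-5, -96, Add(4, 41)))) = Add(Pow(-13587, Rational(1, 2)), Add(2, Mul(-1, 41, 45), Mul(-5, -96, 45))) = Add(Mul(I, Pow(13587, Rational(1, 2))), Add(2, -1845, 21600)) = Add(Mul(I, Pow(13587, Rational(1, 2))), 19757) = Add(19757, Mul(I, Pow(13587, Rational(1, 2))))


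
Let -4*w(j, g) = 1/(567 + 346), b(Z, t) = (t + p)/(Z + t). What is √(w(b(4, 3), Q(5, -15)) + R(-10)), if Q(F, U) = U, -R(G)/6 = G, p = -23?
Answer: √200055647/1826 ≈ 7.7459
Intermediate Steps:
R(G) = -6*G
b(Z, t) = (-23 + t)/(Z + t) (b(Z, t) = (t - 23)/(Z + t) = (-23 + t)/(Z + t))
w(j, g) = -1/3652 (w(j, g) = -1/(4*(567 + 346)) = -¼/913 = -¼*1/913 = -1/3652)
√(w(b(4, 3), Q(5, -15)) + R(-10)) = √(-1/3652 - 6*(-10)) = √(-1/3652 + 60) = √(219119/3652) = √200055647/1826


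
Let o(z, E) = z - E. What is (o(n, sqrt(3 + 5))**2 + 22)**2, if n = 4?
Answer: 2628 - 1472*sqrt(2) ≈ 546.28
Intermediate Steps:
(o(n, sqrt(3 + 5))**2 + 22)**2 = ((4 - sqrt(3 + 5))**2 + 22)**2 = ((4 - sqrt(8))**2 + 22)**2 = ((4 - 2*sqrt(2))**2 + 22)**2 = (22 + (4 - 2*sqrt(2))**2)**2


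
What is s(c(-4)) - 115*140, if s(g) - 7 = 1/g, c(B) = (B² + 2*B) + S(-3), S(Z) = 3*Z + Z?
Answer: -64373/4 ≈ -16093.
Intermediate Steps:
S(Z) = 4*Z
c(B) = -12 + B² + 2*B (c(B) = (B² + 2*B) + 4*(-3) = (B² + 2*B) - 12 = -12 + B² + 2*B)
s(g) = 7 + 1/g
s(c(-4)) - 115*140 = (7 + 1/(-12 + (-4)² + 2*(-4))) - 115*140 = (7 + 1/(-12 + 16 - 8)) - 16100 = (7 + 1/(-4)) - 16100 = (7 - ¼) - 16100 = 27/4 - 16100 = -64373/4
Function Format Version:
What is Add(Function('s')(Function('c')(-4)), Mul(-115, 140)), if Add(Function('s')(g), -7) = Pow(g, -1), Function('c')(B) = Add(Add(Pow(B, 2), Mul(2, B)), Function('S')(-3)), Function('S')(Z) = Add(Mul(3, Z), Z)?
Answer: Rational(-64373, 4) ≈ -16093.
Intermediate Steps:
Function('S')(Z) = Mul(4, Z)
Function('c')(B) = Add(-12, Pow(B, 2), Mul(2, B)) (Function('c')(B) = Add(Add(Pow(B, 2), Mul(2, B)), Mul(4, -3)) = Add(Add(Pow(B, 2), Mul(2, B)), -12) = Add(-12, Pow(B, 2), Mul(2, B)))
Function('s')(g) = Add(7, Pow(g, -1))
Add(Function('s')(Function('c')(-4)), Mul(-115, 140)) = Add(Add(7, Pow(Add(-12, Pow(-4, 2), Mul(2, -4)), -1)), Mul(-115, 140)) = Add(Add(7, Pow(Add(-12, 16, -8), -1)), -16100) = Add(Add(7, Pow(-4, -1)), -16100) = Add(Add(7, Rational(-1, 4)), -16100) = Add(Rational(27, 4), -16100) = Rational(-64373, 4)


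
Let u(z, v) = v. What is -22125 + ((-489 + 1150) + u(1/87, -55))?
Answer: -21519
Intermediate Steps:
-22125 + ((-489 + 1150) + u(1/87, -55)) = -22125 + ((-489 + 1150) - 55) = -22125 + (661 - 55) = -22125 + 606 = -21519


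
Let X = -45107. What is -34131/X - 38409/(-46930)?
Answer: 3334282593/2116871510 ≈ 1.5751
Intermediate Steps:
-34131/X - 38409/(-46930) = -34131/(-45107) - 38409/(-46930) = -34131*(-1/45107) - 38409*(-1/46930) = 34131/45107 + 38409/46930 = 3334282593/2116871510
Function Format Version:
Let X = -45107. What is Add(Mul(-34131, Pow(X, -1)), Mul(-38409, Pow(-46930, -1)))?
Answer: Rational(3334282593, 2116871510) ≈ 1.5751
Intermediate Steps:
Add(Mul(-34131, Pow(X, -1)), Mul(-38409, Pow(-46930, -1))) = Add(Mul(-34131, Pow(-45107, -1)), Mul(-38409, Pow(-46930, -1))) = Add(Mul(-34131, Rational(-1, 45107)), Mul(-38409, Rational(-1, 46930))) = Add(Rational(34131, 45107), Rational(38409, 46930)) = Rational(3334282593, 2116871510)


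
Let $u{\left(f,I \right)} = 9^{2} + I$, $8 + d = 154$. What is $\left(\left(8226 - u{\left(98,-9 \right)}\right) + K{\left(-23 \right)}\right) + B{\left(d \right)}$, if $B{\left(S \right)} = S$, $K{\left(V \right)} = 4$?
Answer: $8304$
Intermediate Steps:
$d = 146$ ($d = -8 + 154 = 146$)
$u{\left(f,I \right)} = 81 + I$
$\left(\left(8226 - u{\left(98,-9 \right)}\right) + K{\left(-23 \right)}\right) + B{\left(d \right)} = \left(\left(8226 - \left(81 - 9\right)\right) + 4\right) + 146 = \left(\left(8226 - 72\right) + 4\right) + 146 = \left(8154 + 4\right) + 146 = 8158 + 146 = 8304$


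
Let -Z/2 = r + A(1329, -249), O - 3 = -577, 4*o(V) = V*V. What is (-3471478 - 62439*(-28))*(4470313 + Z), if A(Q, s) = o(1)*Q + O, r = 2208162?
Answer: -93866249385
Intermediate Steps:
o(V) = V²/4 (o(V) = (V*V)/4 = V²/4)
O = -574 (O = 3 - 577 = -574)
A(Q, s) = -574 + Q/4 (A(Q, s) = ((¼)*1²)*Q - 574 = ((¼)*1)*Q - 574 = Q/4 - 574 = -574 + Q/4)
Z = -8831681/2 (Z = -2*(2208162 + (-574 + (¼)*1329)) = -2*(2208162 + (-574 + 1329/4)) = -2*(2208162 - 967/4) = -2*8831681/4 = -8831681/2 ≈ -4.4158e+6)
(-3471478 - 62439*(-28))*(4470313 + Z) = (-3471478 - 62439*(-28))*(4470313 - 8831681/2) = (-3471478 + 1748292)*(108945/2) = -1723186*108945/2 = -93866249385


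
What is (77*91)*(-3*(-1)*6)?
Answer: 126126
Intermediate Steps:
(77*91)*(-3*(-1)*6) = 7007*(3*6) = 7007*18 = 126126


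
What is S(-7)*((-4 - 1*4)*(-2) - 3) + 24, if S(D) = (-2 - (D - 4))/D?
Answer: 51/7 ≈ 7.2857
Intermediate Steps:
S(D) = (2 - D)/D (S(D) = (-2 - (-4 + D))/D = (-2 + (4 - D))/D = (2 - D)/D)
S(-7)*((-4 - 1*4)*(-2) - 3) + 24 = ((2 - 1*(-7))/(-7))*((-4 - 1*4)*(-2) - 3) + 24 = (-(2 + 7)/7)*((-4 - 4)*(-2) - 3) + 24 = (-1/7*9)*(-8*(-2) - 3) + 24 = -9*(16 - 3)/7 + 24 = -9/7*13 + 24 = -117/7 + 24 = 51/7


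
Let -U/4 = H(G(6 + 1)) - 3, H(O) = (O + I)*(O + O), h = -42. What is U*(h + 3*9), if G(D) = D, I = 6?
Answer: 10740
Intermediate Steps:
H(O) = 2*O*(6 + O) (H(O) = (O + 6)*(O + O) = (6 + O)*(2*O) = 2*O*(6 + O))
U = -716 (U = -4*(2*(6 + 1)*(6 + (6 + 1)) - 3) = -4*(2*7*(6 + 7) - 3) = -4*(2*7*13 - 3) = -4*(182 - 3) = -4*179 = -716)
U*(h + 3*9) = -716*(-42 + 3*9) = -716*(-42 + 27) = -716*(-15) = 10740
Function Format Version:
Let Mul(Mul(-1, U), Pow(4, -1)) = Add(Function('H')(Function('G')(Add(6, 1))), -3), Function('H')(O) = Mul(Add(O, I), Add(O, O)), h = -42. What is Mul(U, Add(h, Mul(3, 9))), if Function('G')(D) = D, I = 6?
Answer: 10740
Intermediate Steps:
Function('H')(O) = Mul(2, O, Add(6, O)) (Function('H')(O) = Mul(Add(O, 6), Add(O, O)) = Mul(Add(6, O), Mul(2, O)) = Mul(2, O, Add(6, O)))
U = -716 (U = Mul(-4, Add(Mul(2, Add(6, 1), Add(6, Add(6, 1))), -3)) = Mul(-4, Add(Mul(2, 7, Add(6, 7)), -3)) = Mul(-4, Add(Mul(2, 7, 13), -3)) = Mul(-4, Add(182, -3)) = Mul(-4, 179) = -716)
Mul(U, Add(h, Mul(3, 9))) = Mul(-716, Add(-42, Mul(3, 9))) = Mul(-716, Add(-42, 27)) = Mul(-716, -15) = 10740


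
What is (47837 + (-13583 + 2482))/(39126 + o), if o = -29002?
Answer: 9184/2531 ≈ 3.6286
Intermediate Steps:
(47837 + (-13583 + 2482))/(39126 + o) = (47837 + (-13583 + 2482))/(39126 - 29002) = (47837 - 11101)/10124 = 36736*(1/10124) = 9184/2531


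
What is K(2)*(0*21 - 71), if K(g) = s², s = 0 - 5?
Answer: -1775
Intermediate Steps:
s = -5
K(g) = 25 (K(g) = (-5)² = 25)
K(2)*(0*21 - 71) = 25*(0*21 - 71) = 25*(0 - 71) = 25*(-71) = -1775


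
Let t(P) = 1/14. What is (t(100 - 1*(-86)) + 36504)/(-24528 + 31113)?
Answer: 511057/92190 ≈ 5.5435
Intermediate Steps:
t(P) = 1/14
(t(100 - 1*(-86)) + 36504)/(-24528 + 31113) = (1/14 + 36504)/(-24528 + 31113) = (511057/14)/6585 = (511057/14)*(1/6585) = 511057/92190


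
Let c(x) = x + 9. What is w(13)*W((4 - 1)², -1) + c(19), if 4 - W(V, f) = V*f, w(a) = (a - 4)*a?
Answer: 1549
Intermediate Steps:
c(x) = 9 + x
w(a) = a*(-4 + a) (w(a) = (-4 + a)*a = a*(-4 + a))
W(V, f) = 4 - V*f
w(13)*W((4 - 1)², -1) + c(19) = (13*(-4 + 13))*(4 - 1*(4 - 1)²*(-1)) + (9 + 19) = (13*9)*(4 - 1*3²*(-1)) + 28 = 117*(4 - 1*9*(-1)) + 28 = 117*(4 + 9) + 28 = 117*13 + 28 = 1521 + 28 = 1549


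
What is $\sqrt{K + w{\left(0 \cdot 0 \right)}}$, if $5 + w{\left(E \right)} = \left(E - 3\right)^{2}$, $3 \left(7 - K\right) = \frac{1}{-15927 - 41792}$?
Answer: $\frac{14 \sqrt{1682739726}}{173157} \approx 3.3166$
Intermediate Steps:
$K = \frac{1212100}{173157}$ ($K = 7 - \frac{1}{3 \left(-15927 - 41792\right)} = 7 - \frac{1}{3 \left(-57719\right)} = 7 - - \frac{1}{173157} = 7 + \frac{1}{173157} = \frac{1212100}{173157} \approx 7.0$)
$w{\left(E \right)} = -5 + \left(-3 + E\right)^{2}$ ($w{\left(E \right)} = -5 + \left(E - 3\right)^{2} = -5 + \left(-3 + E\right)^{2}$)
$\sqrt{K + w{\left(0 \cdot 0 \right)}} = \sqrt{\frac{1212100}{173157} - \left(5 - \left(-3 + 0 \cdot 0\right)^{2}\right)} = \sqrt{\frac{1212100}{173157} - \left(5 - \left(-3 + 0\right)^{2}\right)} = \sqrt{\frac{1212100}{173157} - \left(5 - \left(-3\right)^{2}\right)} = \sqrt{\frac{1212100}{173157} + \left(-5 + 9\right)} = \sqrt{\frac{1212100}{173157} + 4} = \sqrt{\frac{1904728}{173157}} = \frac{14 \sqrt{1682739726}}{173157}$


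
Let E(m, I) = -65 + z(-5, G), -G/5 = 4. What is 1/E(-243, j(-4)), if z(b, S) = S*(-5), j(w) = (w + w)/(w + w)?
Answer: 1/35 ≈ 0.028571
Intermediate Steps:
G = -20 (G = -5*4 = -20)
j(w) = 1 (j(w) = (2*w)/((2*w)) = (2*w)*(1/(2*w)) = 1)
z(b, S) = -5*S
E(m, I) = 35 (E(m, I) = -65 - 5*(-20) = -65 + 100 = 35)
1/E(-243, j(-4)) = 1/35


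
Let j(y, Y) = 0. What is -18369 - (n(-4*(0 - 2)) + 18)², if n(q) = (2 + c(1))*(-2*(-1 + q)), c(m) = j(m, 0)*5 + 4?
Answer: -22725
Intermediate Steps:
c(m) = 4 (c(m) = 0*5 + 4 = 0 + 4 = 4)
n(q) = 12 - 12*q (n(q) = (2 + 4)*(-2*(-1 + q)) = 6*(2 - 2*q) = 12 - 12*q)
-18369 - (n(-4*(0 - 2)) + 18)² = -18369 - ((12 - (-48)*(0 - 2)) + 18)² = -18369 - ((12 - (-48)*(-2)) + 18)² = -18369 - ((12 - 12*8) + 18)² = -18369 - ((12 - 96) + 18)² = -18369 - (-84 + 18)² = -18369 - 1*(-66)² = -18369 - 1*4356 = -18369 - 4356 = -22725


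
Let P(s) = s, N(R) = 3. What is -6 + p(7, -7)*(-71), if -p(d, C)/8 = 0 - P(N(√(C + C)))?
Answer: -1710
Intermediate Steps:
p(d, C) = 24 (p(d, C) = -8*(0 - 1*3) = -8*(0 - 3) = -8*(-3) = 24)
-6 + p(7, -7)*(-71) = -6 + 24*(-71) = -6 - 1704 = -1710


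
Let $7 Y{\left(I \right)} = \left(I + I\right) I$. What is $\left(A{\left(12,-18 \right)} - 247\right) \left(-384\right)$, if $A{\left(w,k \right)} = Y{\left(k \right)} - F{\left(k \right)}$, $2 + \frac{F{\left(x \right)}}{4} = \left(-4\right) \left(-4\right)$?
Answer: $\frac{565632}{7} \approx 80805.0$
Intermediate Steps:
$Y{\left(I \right)} = \frac{2 I^{2}}{7}$ ($Y{\left(I \right)} = \frac{\left(I + I\right) I}{7} = \frac{2 I I}{7} = \frac{2 I^{2}}{7}$)
$F{\left(x \right)} = 56$ ($F{\left(x \right)} = -8 + 4 \left(\left(-4\right) \left(-4\right)\right) = -8 + 4 \cdot 16 = -8 + 64 = 56$)
$A{\left(w,k \right)} = -56 + \frac{2 k^{2}}{7}$ ($A{\left(w,k \right)} = \frac{2 k^{2}}{7} - 56 = -56 + \frac{2 k^{2}}{7}$)
$\left(A{\left(12,-18 \right)} - 247\right) \left(-384\right) = \left(\left(-56 + \frac{2 \left(-18\right)^{2}}{7}\right) - 247\right) \left(-384\right) = \left(\left(-56 + \frac{2}{7} \cdot 324\right) - 247\right) \left(-384\right) = \left(\left(-56 + \frac{648}{7}\right) - 247\right) \left(-384\right) = \left(\frac{256}{7} - 247\right) \left(-384\right) = \left(- \frac{1473}{7}\right) \left(-384\right) = \frac{565632}{7}$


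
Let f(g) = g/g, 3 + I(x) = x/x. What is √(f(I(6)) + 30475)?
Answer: 2*√7619 ≈ 174.57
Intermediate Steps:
I(x) = -2 (I(x) = -3 + x/x = -3 + 1 = -2)
f(g) = 1
√(f(I(6)) + 30475) = √(1 + 30475) = √30476 = 2*√7619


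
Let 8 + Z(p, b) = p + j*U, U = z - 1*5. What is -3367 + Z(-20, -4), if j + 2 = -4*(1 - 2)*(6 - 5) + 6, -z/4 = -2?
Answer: -3371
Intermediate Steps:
z = 8 (z = -4*(-2) = 8)
j = 8 (j = -2 + (-4*(1 - 2)*(6 - 5) + 6) = -2 + (-(-4) + 6) = -2 + (-4*(-1) + 6) = -2 + (4 + 6) = -2 + 10 = 8)
U = 3 (U = 8 - 1*5 = 8 - 5 = 3)
Z(p, b) = 16 + p (Z(p, b) = -8 + (p + 8*3) = -8 + (p + 24) = -8 + (24 + p) = 16 + p)
-3367 + Z(-20, -4) = -3367 + (16 - 20) = -3367 - 4 = -3371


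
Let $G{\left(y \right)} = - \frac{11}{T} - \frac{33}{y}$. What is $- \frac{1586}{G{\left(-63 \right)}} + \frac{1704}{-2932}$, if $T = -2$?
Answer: $- \frac{48934374}{185449} \approx -263.87$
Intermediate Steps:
$G{\left(y \right)} = \frac{11}{2} - \frac{33}{y}$ ($G{\left(y \right)} = - \frac{11}{-2} - \frac{33}{y} = \left(-11\right) \left(- \frac{1}{2}\right) - \frac{33}{y} = \frac{11}{2} - \frac{33}{y}$)
$- \frac{1586}{G{\left(-63 \right)}} + \frac{1704}{-2932} = - \frac{1586}{\frac{11}{2} - \frac{33}{-63}} + \frac{1704}{-2932} = - \frac{1586}{\frac{11}{2} - - \frac{11}{21}} + 1704 \left(- \frac{1}{2932}\right) = - \frac{1586}{\frac{11}{2} + \frac{11}{21}} - \frac{426}{733} = - \frac{1586}{\frac{253}{42}} - \frac{426}{733} = \left(-1586\right) \frac{42}{253} - \frac{426}{733} = - \frac{66612}{253} - \frac{426}{733} = - \frac{48934374}{185449}$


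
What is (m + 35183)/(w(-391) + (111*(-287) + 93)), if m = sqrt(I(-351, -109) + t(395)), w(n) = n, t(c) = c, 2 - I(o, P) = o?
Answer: -35183/32155 - 2*sqrt(187)/32155 ≈ -1.0950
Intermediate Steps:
I(o, P) = 2 - o
m = 2*sqrt(187) (m = sqrt((2 - 1*(-351)) + 395) = sqrt((2 + 351) + 395) = sqrt(353 + 395) = sqrt(748) = 2*sqrt(187) ≈ 27.350)
(m + 35183)/(w(-391) + (111*(-287) + 93)) = (2*sqrt(187) + 35183)/(-391 + (111*(-287) + 93)) = (35183 + 2*sqrt(187))/(-391 + (-31857 + 93)) = (35183 + 2*sqrt(187))/(-391 - 31764) = (35183 + 2*sqrt(187))/(-32155) = (35183 + 2*sqrt(187))*(-1/32155) = -35183/32155 - 2*sqrt(187)/32155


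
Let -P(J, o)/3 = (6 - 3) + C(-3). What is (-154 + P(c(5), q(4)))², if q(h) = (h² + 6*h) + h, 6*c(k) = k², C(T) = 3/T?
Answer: 25600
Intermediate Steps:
c(k) = k²/6
q(h) = h² + 7*h
P(J, o) = -6 (P(J, o) = -3*((6 - 3) + 3/(-3)) = -3*(3 + 3*(-⅓)) = -3*(3 - 1) = -3*2 = -6)
(-154 + P(c(5), q(4)))² = (-154 - 6)² = (-160)² = 25600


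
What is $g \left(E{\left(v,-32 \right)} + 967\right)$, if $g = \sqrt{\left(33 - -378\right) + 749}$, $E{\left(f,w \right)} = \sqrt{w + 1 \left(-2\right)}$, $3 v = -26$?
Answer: $2 \sqrt{290} \left(967 + i \sqrt{34}\right) \approx 32935.0 + 198.59 i$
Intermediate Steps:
$v = - \frac{26}{3}$ ($v = \frac{1}{3} \left(-26\right) = - \frac{26}{3} \approx -8.6667$)
$E{\left(f,w \right)} = \sqrt{-2 + w}$ ($E{\left(f,w \right)} = \sqrt{w - 2} = \sqrt{-2 + w}$)
$g = 2 \sqrt{290}$ ($g = \sqrt{\left(33 + 378\right) + 749} = \sqrt{411 + 749} = \sqrt{1160} = 2 \sqrt{290} \approx 34.059$)
$g \left(E{\left(v,-32 \right)} + 967\right) = 2 \sqrt{290} \left(\sqrt{-2 - 32} + 967\right) = 2 \sqrt{290} \left(\sqrt{-34} + 967\right) = 2 \sqrt{290} \left(i \sqrt{34} + 967\right) = 2 \sqrt{290} \left(967 + i \sqrt{34}\right)$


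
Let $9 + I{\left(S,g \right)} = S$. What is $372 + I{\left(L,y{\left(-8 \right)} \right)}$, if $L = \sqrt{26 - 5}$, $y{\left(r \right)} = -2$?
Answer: $363 + \sqrt{21} \approx 367.58$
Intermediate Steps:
$L = \sqrt{21} \approx 4.5826$
$I{\left(S,g \right)} = -9 + S$
$372 + I{\left(L,y{\left(-8 \right)} \right)} = 372 - \left(9 - \sqrt{21}\right) = 363 + \sqrt{21}$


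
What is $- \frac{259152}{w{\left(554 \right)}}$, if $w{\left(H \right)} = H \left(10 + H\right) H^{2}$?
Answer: $- \frac{5399}{1997869702} \approx -2.7024 \cdot 10^{-6}$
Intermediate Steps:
$w{\left(H \right)} = H^{3} \left(10 + H\right)$
$- \frac{259152}{w{\left(554 \right)}} = - \frac{259152}{554^{3} \left(10 + 554\right)} = - \frac{259152}{170031464 \cdot 564} = - \frac{259152}{95897745696} = \left(-259152\right) \frac{1}{95897745696} = - \frac{5399}{1997869702}$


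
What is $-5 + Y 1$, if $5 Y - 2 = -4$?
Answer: $- \frac{27}{5} \approx -5.4$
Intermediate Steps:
$Y = - \frac{2}{5}$ ($Y = \frac{2}{5} + \frac{1}{5} \left(-4\right) = \frac{2}{5} - \frac{4}{5} = - \frac{2}{5} \approx -0.4$)
$-5 + Y 1 = -5 - \frac{2}{5} = - \frac{27}{5}$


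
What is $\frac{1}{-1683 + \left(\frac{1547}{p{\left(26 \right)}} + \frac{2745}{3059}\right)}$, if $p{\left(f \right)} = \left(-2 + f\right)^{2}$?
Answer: $- \frac{1761984}{2959105679} \approx -0.00059544$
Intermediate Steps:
$\frac{1}{-1683 + \left(\frac{1547}{p{\left(26 \right)}} + \frac{2745}{3059}\right)} = \frac{1}{-1683 + \left(\frac{1547}{\left(-2 + 26\right)^{2}} + \frac{2745}{3059}\right)} = \frac{1}{-1683 + \left(\frac{1547}{24^{2}} + 2745 \cdot \frac{1}{3059}\right)} = \frac{1}{-1683 + \left(\frac{1547}{576} + \frac{2745}{3059}\right)} = \frac{1}{-1683 + \frac{6313393}{1761984}} = \frac{1}{- \frac{2959105679}{1761984}} = - \frac{1761984}{2959105679}$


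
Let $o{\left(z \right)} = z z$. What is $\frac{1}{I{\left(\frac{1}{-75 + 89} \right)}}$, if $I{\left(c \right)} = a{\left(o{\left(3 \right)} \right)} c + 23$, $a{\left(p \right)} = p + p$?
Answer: $\frac{7}{170} \approx 0.041176$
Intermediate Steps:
$o{\left(z \right)} = z^{2}$
$a{\left(p \right)} = 2 p$
$I{\left(c \right)} = 23 + 18 c$ ($I{\left(c \right)} = 2 \cdot 3^{2} c + 23 = 2 \cdot 9 c + 23 = 18 c + 23 = 23 + 18 c$)
$\frac{1}{I{\left(\frac{1}{-75 + 89} \right)}} = \frac{1}{23 + \frac{18}{-75 + 89}} = \frac{1}{23 + \frac{18}{14}} = \frac{1}{23 + 18 \cdot \frac{1}{14}} = \frac{1}{23 + \frac{9}{7}} = \frac{1}{\frac{170}{7}} = \frac{7}{170}$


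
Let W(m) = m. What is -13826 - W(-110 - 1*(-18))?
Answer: -13734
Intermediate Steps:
-13826 - W(-110 - 1*(-18)) = -13826 - (-110 - 1*(-18)) = -13826 - (-110 + 18) = -13826 - 1*(-92) = -13826 + 92 = -13734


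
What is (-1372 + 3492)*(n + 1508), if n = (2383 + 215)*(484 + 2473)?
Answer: 16289643280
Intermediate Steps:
n = 7682286 (n = 2598*2957 = 7682286)
(-1372 + 3492)*(n + 1508) = (-1372 + 3492)*(7682286 + 1508) = 2120*7683794 = 16289643280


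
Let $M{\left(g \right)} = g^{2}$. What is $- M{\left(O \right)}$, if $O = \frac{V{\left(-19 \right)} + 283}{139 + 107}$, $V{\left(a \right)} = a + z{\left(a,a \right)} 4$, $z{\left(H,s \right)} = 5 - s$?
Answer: $- \frac{3600}{1681} \approx -2.1416$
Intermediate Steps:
$V{\left(a \right)} = 20 - 3 a$ ($V{\left(a \right)} = a + \left(5 - a\right) 4 = a - \left(-20 + 4 a\right) = 20 - 3 a$)
$O = \frac{60}{41}$ ($O = \frac{\left(20 - -57\right) + 283}{139 + 107} = \frac{\left(20 + 57\right) + 283}{246} = \left(77 + 283\right) \frac{1}{246} = 360 \cdot \frac{1}{246} = \frac{60}{41} \approx 1.4634$)
$- M{\left(O \right)} = - \left(\frac{60}{41}\right)^{2} = \left(-1\right) \frac{3600}{1681} = - \frac{3600}{1681}$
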